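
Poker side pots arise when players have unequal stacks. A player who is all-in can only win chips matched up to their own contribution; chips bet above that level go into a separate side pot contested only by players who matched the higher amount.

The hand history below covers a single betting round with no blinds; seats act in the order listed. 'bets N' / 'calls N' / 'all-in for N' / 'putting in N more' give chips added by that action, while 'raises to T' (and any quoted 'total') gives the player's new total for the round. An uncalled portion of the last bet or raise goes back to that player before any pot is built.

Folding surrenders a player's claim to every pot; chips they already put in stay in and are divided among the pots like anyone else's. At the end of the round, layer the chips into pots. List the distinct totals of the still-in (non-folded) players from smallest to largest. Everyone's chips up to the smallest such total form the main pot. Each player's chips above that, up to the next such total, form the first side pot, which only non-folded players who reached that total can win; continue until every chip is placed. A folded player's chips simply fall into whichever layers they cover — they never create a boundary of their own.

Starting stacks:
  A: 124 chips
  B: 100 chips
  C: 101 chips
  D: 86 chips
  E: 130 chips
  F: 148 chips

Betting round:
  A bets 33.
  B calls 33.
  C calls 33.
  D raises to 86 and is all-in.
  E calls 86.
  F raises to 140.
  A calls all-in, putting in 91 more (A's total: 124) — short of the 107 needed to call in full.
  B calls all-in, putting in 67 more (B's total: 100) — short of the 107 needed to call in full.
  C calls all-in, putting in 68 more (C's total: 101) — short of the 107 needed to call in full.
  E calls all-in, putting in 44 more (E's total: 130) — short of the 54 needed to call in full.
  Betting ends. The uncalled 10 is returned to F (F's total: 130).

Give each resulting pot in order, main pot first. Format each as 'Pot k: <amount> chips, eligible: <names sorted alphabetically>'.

Contributions (after 10 returned to F): A=124, B=100, C=101, D=86, E=130, F=130
Pot levels (distinct totals of non-folded players): 86, 100, 101, 124, 130
Layer 1-86: 86 each from A, B, C, D, E, F = 86*6 = 516 chips; eligible A, B, C, D, E, F
Layer 87-100: 14 each from A, B, C, E, F = 14*5 = 70 chips; eligible A, B, C, E, F
Layer 101-101: 1 each from A, C, E, F = 1*4 = 4 chips; eligible A, C, E, F
Layer 102-124: 23 each from A, E, F = 23*3 = 69 chips; eligible A, E, F
Layer 125-130: 6 each from E, F = 6*2 = 12 chips; eligible E, F

Pot 1: 516 chips, eligible: A, B, C, D, E, F
Pot 2: 70 chips, eligible: A, B, C, E, F
Pot 3: 4 chips, eligible: A, C, E, F
Pot 4: 69 chips, eligible: A, E, F
Pot 5: 12 chips, eligible: E, F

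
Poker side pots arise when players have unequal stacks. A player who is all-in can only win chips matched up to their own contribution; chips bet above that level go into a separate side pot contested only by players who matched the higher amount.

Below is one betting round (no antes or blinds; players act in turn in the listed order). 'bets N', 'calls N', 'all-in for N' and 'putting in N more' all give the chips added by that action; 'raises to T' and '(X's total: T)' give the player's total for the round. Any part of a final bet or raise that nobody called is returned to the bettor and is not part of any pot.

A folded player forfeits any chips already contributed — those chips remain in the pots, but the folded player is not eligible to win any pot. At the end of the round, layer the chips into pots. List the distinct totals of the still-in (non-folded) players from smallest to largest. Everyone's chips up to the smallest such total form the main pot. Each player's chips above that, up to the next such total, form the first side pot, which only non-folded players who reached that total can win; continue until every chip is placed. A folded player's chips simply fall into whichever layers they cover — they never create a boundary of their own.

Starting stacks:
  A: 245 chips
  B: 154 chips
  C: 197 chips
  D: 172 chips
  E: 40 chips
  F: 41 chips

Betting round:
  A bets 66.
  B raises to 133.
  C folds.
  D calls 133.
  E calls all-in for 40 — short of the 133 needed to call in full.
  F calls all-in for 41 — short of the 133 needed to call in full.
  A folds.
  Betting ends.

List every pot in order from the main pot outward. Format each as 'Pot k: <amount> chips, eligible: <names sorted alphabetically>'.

Contributions: A=66, B=133, D=133, E=40, F=41
Folded: A, C
Pot levels (distinct totals of non-folded players): 40, 41, 133
Layer 1-40: 40 each from A, B, D, E, F = 40*5 = 200 chips; eligible B, D, E, F
Layer 41-41: 1 each from A, B, D, F = 1*4 = 4 chips; eligible B, D, F
Layer 42-133: A 25 + B 92 + D 92 = 209 chips; eligible B, D

Pot 1: 200 chips, eligible: B, D, E, F
Pot 2: 4 chips, eligible: B, D, F
Pot 3: 209 chips, eligible: B, D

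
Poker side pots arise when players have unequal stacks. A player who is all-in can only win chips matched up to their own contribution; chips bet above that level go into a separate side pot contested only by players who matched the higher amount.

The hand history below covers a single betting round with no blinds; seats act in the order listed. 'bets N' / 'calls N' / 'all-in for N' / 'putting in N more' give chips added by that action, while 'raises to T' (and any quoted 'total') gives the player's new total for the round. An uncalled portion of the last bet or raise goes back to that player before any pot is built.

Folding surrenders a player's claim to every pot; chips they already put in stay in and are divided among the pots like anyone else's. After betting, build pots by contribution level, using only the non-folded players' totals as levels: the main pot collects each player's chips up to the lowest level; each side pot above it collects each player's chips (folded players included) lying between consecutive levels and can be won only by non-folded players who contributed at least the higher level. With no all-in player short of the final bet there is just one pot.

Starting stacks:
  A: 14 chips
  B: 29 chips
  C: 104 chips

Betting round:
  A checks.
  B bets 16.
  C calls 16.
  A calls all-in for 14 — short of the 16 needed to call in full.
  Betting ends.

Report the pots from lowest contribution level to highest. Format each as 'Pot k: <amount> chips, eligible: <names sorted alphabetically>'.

Pot 1: 42 chips, eligible: A, B, C
Pot 2: 4 chips, eligible: B, C

Derivation:
Contributions: A=14, B=16, C=16
Pot levels (distinct totals of non-folded players): 14, 16
Layer 1-14: 14 each from A, B, C = 14*3 = 42 chips; eligible A, B, C
Layer 15-16: 2 each from B, C = 2*2 = 4 chips; eligible B, C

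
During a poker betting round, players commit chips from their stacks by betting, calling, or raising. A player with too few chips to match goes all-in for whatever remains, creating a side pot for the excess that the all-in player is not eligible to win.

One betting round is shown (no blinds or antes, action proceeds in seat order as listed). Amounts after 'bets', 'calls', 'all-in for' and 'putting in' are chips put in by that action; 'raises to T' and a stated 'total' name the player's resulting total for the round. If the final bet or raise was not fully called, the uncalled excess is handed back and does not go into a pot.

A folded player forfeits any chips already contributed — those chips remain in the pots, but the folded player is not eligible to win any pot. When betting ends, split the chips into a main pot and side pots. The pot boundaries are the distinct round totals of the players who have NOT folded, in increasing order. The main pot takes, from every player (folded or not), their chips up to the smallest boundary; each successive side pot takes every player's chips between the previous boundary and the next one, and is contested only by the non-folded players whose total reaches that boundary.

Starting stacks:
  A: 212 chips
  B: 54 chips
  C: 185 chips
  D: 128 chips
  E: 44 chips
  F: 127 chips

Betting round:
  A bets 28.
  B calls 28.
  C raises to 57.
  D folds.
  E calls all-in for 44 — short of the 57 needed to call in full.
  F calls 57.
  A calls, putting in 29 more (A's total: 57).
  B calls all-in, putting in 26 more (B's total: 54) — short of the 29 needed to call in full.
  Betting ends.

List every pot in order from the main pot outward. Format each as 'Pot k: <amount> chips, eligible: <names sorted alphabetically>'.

Contributions: A=57, B=54, C=57, E=44, F=57
Folded: D
Pot levels (distinct totals of non-folded players): 44, 54, 57
Layer 1-44: 44 each from A, B, C, E, F = 44*5 = 220 chips; eligible A, B, C, E, F
Layer 45-54: 10 each from A, B, C, F = 10*4 = 40 chips; eligible A, B, C, F
Layer 55-57: 3 each from A, C, F = 3*3 = 9 chips; eligible A, C, F

Pot 1: 220 chips, eligible: A, B, C, E, F
Pot 2: 40 chips, eligible: A, B, C, F
Pot 3: 9 chips, eligible: A, C, F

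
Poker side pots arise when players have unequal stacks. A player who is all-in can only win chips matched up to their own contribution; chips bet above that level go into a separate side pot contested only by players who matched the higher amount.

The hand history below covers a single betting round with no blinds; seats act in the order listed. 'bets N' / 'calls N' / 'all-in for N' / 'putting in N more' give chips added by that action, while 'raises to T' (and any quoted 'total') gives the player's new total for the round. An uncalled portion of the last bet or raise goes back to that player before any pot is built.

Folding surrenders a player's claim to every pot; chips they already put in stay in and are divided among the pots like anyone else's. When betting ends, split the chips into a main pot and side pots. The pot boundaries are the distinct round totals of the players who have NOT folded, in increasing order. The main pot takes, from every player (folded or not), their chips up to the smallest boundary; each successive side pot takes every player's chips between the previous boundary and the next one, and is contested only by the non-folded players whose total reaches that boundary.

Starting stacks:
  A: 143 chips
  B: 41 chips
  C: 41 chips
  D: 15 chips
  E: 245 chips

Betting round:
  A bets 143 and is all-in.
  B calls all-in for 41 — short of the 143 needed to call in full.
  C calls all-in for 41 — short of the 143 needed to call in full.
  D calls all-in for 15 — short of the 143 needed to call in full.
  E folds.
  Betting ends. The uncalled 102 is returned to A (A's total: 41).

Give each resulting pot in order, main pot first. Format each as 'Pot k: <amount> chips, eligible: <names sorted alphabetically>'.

Pot 1: 60 chips, eligible: A, B, C, D
Pot 2: 78 chips, eligible: A, B, C

Derivation:
Contributions (after 102 returned to A): A=41, B=41, C=41, D=15
Folded: E
Pot levels (distinct totals of non-folded players): 15, 41
Layer 1-15: 15 each from A, B, C, D = 15*4 = 60 chips; eligible A, B, C, D
Layer 16-41: 26 each from A, B, C = 26*3 = 78 chips; eligible A, B, C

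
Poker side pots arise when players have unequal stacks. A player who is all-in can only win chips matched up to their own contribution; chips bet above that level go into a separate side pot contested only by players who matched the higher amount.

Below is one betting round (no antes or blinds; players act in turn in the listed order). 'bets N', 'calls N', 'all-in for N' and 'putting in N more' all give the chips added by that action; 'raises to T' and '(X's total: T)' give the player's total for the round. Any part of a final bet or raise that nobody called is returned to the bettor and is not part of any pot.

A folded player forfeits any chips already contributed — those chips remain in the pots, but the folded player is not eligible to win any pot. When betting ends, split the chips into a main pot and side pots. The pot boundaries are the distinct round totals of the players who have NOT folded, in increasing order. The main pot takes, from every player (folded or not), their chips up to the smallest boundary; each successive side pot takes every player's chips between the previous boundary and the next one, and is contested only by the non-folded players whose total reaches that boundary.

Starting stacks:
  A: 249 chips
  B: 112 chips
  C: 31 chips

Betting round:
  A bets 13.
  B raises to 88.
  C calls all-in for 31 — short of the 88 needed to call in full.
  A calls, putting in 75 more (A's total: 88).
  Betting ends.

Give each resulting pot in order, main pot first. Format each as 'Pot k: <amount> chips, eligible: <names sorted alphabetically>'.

Contributions: A=88, B=88, C=31
Pot levels (distinct totals of non-folded players): 31, 88
Layer 1-31: 31 each from A, B, C = 31*3 = 93 chips; eligible A, B, C
Layer 32-88: 57 each from A, B = 57*2 = 114 chips; eligible A, B

Pot 1: 93 chips, eligible: A, B, C
Pot 2: 114 chips, eligible: A, B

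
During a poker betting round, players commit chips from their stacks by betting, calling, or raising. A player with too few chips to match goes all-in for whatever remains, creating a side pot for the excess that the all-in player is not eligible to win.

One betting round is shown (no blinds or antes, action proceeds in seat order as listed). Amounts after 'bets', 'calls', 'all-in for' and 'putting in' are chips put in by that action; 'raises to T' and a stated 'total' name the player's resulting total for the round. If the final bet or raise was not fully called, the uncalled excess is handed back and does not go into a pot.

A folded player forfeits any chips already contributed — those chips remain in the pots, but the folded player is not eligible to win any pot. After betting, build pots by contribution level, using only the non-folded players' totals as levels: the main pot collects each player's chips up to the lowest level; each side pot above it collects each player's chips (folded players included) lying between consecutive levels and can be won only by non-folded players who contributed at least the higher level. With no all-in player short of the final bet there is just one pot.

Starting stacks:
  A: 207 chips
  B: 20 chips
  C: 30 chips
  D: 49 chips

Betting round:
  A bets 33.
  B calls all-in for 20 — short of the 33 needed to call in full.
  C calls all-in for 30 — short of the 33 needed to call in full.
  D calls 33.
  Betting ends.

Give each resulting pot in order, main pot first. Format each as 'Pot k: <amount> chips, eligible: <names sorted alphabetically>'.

Contributions: A=33, B=20, C=30, D=33
Pot levels (distinct totals of non-folded players): 20, 30, 33
Layer 1-20: 20 each from A, B, C, D = 20*4 = 80 chips; eligible A, B, C, D
Layer 21-30: 10 each from A, C, D = 10*3 = 30 chips; eligible A, C, D
Layer 31-33: 3 each from A, D = 3*2 = 6 chips; eligible A, D

Pot 1: 80 chips, eligible: A, B, C, D
Pot 2: 30 chips, eligible: A, C, D
Pot 3: 6 chips, eligible: A, D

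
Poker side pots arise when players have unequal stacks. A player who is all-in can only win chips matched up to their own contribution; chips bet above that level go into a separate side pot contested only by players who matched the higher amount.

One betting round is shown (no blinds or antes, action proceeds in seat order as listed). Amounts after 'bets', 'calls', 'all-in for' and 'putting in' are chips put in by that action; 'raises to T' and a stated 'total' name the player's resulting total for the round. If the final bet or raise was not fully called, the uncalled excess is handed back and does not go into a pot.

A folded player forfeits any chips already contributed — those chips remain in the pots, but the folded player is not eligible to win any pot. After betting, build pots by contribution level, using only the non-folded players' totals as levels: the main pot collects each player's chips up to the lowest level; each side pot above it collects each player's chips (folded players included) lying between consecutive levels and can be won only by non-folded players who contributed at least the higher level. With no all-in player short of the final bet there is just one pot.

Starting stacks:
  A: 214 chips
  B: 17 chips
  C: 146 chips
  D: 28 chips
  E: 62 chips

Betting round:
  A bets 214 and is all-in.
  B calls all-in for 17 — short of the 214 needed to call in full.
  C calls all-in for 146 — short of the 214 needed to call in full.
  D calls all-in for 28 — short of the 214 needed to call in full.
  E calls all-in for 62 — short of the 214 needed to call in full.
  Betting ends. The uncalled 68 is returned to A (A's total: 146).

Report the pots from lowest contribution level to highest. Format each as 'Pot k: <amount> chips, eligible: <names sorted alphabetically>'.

Contributions (after 68 returned to A): A=146, B=17, C=146, D=28, E=62
Pot levels (distinct totals of non-folded players): 17, 28, 62, 146
Layer 1-17: 17 each from A, B, C, D, E = 17*5 = 85 chips; eligible A, B, C, D, E
Layer 18-28: 11 each from A, C, D, E = 11*4 = 44 chips; eligible A, C, D, E
Layer 29-62: 34 each from A, C, E = 34*3 = 102 chips; eligible A, C, E
Layer 63-146: 84 each from A, C = 84*2 = 168 chips; eligible A, C

Pot 1: 85 chips, eligible: A, B, C, D, E
Pot 2: 44 chips, eligible: A, C, D, E
Pot 3: 102 chips, eligible: A, C, E
Pot 4: 168 chips, eligible: A, C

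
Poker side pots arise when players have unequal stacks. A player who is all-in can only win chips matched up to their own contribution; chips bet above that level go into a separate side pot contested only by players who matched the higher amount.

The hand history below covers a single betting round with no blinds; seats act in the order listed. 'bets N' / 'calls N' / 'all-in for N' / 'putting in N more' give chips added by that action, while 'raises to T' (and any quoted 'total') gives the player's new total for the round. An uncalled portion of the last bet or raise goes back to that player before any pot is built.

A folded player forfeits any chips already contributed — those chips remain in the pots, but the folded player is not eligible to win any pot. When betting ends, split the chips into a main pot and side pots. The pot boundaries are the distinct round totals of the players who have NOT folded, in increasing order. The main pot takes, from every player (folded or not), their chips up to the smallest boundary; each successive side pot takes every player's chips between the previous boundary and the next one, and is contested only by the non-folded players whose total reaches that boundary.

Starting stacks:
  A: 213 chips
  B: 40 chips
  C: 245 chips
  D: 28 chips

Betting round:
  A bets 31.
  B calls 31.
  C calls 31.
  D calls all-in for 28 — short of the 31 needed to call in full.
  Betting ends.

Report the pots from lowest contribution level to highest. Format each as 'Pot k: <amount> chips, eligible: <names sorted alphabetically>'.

Contributions: A=31, B=31, C=31, D=28
Pot levels (distinct totals of non-folded players): 28, 31
Layer 1-28: 28 each from A, B, C, D = 28*4 = 112 chips; eligible A, B, C, D
Layer 29-31: 3 each from A, B, C = 3*3 = 9 chips; eligible A, B, C

Pot 1: 112 chips, eligible: A, B, C, D
Pot 2: 9 chips, eligible: A, B, C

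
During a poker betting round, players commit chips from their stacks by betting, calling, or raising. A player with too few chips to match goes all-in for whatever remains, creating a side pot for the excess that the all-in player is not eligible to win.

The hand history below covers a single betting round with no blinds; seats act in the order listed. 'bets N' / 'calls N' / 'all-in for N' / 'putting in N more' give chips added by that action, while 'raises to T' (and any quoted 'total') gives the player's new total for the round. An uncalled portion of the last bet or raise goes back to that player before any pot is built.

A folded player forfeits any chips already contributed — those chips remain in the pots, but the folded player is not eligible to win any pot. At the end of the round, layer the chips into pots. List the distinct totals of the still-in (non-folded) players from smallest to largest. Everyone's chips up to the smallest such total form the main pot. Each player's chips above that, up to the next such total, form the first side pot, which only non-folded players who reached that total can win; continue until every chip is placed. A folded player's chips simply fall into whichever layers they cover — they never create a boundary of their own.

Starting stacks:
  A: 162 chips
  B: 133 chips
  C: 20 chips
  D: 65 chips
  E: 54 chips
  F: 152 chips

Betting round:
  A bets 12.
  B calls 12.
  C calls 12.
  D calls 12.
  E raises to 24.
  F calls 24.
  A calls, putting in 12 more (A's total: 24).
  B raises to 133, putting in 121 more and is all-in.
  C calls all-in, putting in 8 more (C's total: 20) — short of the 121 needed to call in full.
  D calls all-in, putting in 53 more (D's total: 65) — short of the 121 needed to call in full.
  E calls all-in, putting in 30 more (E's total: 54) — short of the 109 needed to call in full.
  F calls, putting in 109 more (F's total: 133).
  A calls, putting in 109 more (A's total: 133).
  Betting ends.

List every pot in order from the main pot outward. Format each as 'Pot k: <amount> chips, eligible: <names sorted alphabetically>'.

Contributions: A=133, B=133, C=20, D=65, E=54, F=133
Pot levels (distinct totals of non-folded players): 20, 54, 65, 133
Layer 1-20: 20 each from A, B, C, D, E, F = 20*6 = 120 chips; eligible A, B, C, D, E, F
Layer 21-54: 34 each from A, B, D, E, F = 34*5 = 170 chips; eligible A, B, D, E, F
Layer 55-65: 11 each from A, B, D, F = 11*4 = 44 chips; eligible A, B, D, F
Layer 66-133: 68 each from A, B, F = 68*3 = 204 chips; eligible A, B, F

Pot 1: 120 chips, eligible: A, B, C, D, E, F
Pot 2: 170 chips, eligible: A, B, D, E, F
Pot 3: 44 chips, eligible: A, B, D, F
Pot 4: 204 chips, eligible: A, B, F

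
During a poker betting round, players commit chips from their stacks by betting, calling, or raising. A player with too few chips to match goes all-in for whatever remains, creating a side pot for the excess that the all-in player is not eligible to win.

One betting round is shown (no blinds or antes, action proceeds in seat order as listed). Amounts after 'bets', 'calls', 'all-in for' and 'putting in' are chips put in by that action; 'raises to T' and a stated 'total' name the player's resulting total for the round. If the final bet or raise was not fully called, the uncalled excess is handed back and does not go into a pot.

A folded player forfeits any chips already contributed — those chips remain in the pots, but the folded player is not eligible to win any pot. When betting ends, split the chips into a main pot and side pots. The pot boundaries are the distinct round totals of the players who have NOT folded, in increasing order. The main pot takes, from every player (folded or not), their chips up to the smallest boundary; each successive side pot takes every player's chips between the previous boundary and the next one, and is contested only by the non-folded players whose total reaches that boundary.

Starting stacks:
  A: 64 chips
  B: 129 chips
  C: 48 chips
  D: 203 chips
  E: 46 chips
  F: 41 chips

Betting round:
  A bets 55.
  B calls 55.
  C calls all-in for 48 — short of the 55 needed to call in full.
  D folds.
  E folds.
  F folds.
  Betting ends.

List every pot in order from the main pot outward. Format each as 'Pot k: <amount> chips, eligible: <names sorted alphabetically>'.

Pot 1: 144 chips, eligible: A, B, C
Pot 2: 14 chips, eligible: A, B

Derivation:
Contributions: A=55, B=55, C=48
Folded: D, E, F
Pot levels (distinct totals of non-folded players): 48, 55
Layer 1-48: 48 each from A, B, C = 48*3 = 144 chips; eligible A, B, C
Layer 49-55: 7 each from A, B = 7*2 = 14 chips; eligible A, B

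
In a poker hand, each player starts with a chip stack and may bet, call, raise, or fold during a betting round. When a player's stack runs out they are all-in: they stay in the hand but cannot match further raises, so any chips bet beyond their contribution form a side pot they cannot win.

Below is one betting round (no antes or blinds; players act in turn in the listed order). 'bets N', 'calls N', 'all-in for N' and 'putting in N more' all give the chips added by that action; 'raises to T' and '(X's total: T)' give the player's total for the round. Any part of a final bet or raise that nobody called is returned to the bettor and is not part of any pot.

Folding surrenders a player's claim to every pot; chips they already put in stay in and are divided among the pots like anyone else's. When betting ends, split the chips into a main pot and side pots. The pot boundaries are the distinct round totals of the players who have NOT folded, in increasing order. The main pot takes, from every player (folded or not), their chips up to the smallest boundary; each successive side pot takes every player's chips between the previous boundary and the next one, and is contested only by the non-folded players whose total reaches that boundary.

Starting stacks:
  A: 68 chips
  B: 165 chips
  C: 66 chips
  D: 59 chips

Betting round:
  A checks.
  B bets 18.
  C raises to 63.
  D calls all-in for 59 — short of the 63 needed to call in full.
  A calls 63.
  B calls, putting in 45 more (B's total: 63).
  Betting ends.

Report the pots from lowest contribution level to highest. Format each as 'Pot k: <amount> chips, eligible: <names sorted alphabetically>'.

Contributions: A=63, B=63, C=63, D=59
Pot levels (distinct totals of non-folded players): 59, 63
Layer 1-59: 59 each from A, B, C, D = 59*4 = 236 chips; eligible A, B, C, D
Layer 60-63: 4 each from A, B, C = 4*3 = 12 chips; eligible A, B, C

Pot 1: 236 chips, eligible: A, B, C, D
Pot 2: 12 chips, eligible: A, B, C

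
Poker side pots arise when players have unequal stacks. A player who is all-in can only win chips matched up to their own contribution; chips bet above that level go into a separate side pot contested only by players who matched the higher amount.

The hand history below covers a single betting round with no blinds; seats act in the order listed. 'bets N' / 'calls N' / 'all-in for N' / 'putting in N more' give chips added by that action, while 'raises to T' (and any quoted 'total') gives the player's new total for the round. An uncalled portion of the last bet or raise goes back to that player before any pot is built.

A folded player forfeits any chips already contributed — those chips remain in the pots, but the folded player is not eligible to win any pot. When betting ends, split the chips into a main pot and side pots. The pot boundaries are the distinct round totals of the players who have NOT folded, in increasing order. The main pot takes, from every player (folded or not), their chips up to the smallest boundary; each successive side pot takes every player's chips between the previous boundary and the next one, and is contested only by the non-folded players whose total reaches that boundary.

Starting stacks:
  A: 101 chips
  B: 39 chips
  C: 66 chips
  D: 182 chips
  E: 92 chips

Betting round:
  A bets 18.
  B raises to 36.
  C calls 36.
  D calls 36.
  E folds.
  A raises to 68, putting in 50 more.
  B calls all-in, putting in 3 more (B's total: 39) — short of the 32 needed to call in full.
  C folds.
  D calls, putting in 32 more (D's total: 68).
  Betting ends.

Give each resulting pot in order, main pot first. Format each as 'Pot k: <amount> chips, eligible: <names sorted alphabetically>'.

Pot 1: 153 chips, eligible: A, B, D
Pot 2: 58 chips, eligible: A, D

Derivation:
Contributions: A=68, B=39, C=36, D=68
Folded: C, E
Pot levels (distinct totals of non-folded players): 39, 68
Layer 1-39: A 39 + B 39 + C 36 + D 39 = 153 chips; eligible A, B, D
Layer 40-68: 29 each from A, D = 29*2 = 58 chips; eligible A, D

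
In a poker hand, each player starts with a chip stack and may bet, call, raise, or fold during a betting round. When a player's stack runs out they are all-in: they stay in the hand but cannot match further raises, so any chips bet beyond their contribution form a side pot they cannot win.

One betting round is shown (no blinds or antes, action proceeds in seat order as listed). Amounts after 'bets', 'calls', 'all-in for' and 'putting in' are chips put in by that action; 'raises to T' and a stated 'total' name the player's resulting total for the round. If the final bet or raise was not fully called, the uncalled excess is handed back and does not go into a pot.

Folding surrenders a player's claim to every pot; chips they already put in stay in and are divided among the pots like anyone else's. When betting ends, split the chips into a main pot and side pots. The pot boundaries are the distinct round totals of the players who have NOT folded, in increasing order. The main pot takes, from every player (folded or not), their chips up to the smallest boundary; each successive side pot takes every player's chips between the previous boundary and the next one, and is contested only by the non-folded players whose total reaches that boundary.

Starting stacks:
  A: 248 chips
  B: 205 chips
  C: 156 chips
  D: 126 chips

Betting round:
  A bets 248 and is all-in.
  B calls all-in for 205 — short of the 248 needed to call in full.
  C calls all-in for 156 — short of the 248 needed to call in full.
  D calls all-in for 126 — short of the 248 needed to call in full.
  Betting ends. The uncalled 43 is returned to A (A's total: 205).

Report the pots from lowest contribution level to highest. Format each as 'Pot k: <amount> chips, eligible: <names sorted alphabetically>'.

Contributions (after 43 returned to A): A=205, B=205, C=156, D=126
Pot levels (distinct totals of non-folded players): 126, 156, 205
Layer 1-126: 126 each from A, B, C, D = 126*4 = 504 chips; eligible A, B, C, D
Layer 127-156: 30 each from A, B, C = 30*3 = 90 chips; eligible A, B, C
Layer 157-205: 49 each from A, B = 49*2 = 98 chips; eligible A, B

Pot 1: 504 chips, eligible: A, B, C, D
Pot 2: 90 chips, eligible: A, B, C
Pot 3: 98 chips, eligible: A, B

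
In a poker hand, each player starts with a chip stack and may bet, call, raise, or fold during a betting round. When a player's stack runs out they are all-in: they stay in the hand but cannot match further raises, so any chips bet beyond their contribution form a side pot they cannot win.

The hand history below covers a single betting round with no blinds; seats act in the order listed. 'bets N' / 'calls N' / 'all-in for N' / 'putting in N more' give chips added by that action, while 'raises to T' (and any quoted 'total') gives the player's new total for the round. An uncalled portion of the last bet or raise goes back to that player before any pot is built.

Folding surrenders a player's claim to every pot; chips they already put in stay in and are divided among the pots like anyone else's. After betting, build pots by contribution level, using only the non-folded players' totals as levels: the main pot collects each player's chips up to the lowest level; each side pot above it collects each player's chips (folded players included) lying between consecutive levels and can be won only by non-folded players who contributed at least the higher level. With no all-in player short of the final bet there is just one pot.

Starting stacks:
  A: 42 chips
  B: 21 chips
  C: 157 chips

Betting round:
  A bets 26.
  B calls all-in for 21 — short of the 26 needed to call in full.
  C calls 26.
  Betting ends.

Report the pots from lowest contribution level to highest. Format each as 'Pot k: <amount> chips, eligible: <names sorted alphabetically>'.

Pot 1: 63 chips, eligible: A, B, C
Pot 2: 10 chips, eligible: A, C

Derivation:
Contributions: A=26, B=21, C=26
Pot levels (distinct totals of non-folded players): 21, 26
Layer 1-21: 21 each from A, B, C = 21*3 = 63 chips; eligible A, B, C
Layer 22-26: 5 each from A, C = 5*2 = 10 chips; eligible A, C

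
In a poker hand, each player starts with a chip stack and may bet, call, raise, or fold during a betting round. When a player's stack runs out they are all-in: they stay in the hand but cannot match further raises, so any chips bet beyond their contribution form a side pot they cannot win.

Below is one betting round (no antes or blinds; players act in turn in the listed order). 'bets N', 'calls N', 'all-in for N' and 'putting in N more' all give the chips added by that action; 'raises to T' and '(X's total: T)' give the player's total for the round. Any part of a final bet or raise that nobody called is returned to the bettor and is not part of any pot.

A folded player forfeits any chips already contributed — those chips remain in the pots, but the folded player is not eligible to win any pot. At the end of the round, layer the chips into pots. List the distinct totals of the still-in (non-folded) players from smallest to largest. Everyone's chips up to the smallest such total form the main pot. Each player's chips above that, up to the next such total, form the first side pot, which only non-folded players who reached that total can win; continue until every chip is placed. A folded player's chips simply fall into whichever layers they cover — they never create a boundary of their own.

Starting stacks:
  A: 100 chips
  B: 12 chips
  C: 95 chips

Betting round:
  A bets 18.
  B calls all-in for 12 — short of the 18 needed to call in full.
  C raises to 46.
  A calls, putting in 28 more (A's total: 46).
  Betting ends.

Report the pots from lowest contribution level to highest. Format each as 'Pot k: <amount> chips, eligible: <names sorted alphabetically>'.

Pot 1: 36 chips, eligible: A, B, C
Pot 2: 68 chips, eligible: A, C

Derivation:
Contributions: A=46, B=12, C=46
Pot levels (distinct totals of non-folded players): 12, 46
Layer 1-12: 12 each from A, B, C = 12*3 = 36 chips; eligible A, B, C
Layer 13-46: 34 each from A, C = 34*2 = 68 chips; eligible A, C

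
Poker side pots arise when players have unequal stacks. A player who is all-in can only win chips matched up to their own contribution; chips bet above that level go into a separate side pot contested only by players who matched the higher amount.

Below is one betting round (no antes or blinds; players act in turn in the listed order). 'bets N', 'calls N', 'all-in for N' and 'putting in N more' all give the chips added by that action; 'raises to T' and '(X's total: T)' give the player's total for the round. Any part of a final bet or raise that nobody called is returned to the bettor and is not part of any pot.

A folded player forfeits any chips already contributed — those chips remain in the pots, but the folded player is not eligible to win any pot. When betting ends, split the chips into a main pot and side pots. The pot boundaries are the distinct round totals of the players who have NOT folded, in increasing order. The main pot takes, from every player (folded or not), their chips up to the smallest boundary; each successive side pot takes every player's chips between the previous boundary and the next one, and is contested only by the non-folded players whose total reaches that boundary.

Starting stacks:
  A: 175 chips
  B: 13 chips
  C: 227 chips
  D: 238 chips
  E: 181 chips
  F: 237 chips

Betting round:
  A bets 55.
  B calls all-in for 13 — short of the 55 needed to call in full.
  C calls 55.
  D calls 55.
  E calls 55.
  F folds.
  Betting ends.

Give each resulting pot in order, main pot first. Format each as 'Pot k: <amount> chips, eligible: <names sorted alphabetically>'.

Pot 1: 65 chips, eligible: A, B, C, D, E
Pot 2: 168 chips, eligible: A, C, D, E

Derivation:
Contributions: A=55, B=13, C=55, D=55, E=55
Folded: F
Pot levels (distinct totals of non-folded players): 13, 55
Layer 1-13: 13 each from A, B, C, D, E = 13*5 = 65 chips; eligible A, B, C, D, E
Layer 14-55: 42 each from A, C, D, E = 42*4 = 168 chips; eligible A, C, D, E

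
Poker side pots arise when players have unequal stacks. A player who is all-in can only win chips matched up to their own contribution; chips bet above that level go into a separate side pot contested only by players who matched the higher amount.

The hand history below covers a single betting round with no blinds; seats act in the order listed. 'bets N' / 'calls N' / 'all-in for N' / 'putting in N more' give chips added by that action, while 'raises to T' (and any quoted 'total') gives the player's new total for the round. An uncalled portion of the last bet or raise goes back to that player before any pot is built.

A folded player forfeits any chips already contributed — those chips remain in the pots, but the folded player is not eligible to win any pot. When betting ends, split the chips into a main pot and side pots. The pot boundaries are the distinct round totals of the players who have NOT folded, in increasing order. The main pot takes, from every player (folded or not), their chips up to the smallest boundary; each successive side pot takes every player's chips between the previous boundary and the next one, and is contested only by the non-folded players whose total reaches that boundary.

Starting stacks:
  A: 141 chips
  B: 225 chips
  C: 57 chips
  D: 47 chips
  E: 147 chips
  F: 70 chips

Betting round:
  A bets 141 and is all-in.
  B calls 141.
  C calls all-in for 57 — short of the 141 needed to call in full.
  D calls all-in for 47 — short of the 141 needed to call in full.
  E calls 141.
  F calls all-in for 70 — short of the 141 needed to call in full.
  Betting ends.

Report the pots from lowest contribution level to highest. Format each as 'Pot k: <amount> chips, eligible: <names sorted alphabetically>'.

Contributions: A=141, B=141, C=57, D=47, E=141, F=70
Pot levels (distinct totals of non-folded players): 47, 57, 70, 141
Layer 1-47: 47 each from A, B, C, D, E, F = 47*6 = 282 chips; eligible A, B, C, D, E, F
Layer 48-57: 10 each from A, B, C, E, F = 10*5 = 50 chips; eligible A, B, C, E, F
Layer 58-70: 13 each from A, B, E, F = 13*4 = 52 chips; eligible A, B, E, F
Layer 71-141: 71 each from A, B, E = 71*3 = 213 chips; eligible A, B, E

Pot 1: 282 chips, eligible: A, B, C, D, E, F
Pot 2: 50 chips, eligible: A, B, C, E, F
Pot 3: 52 chips, eligible: A, B, E, F
Pot 4: 213 chips, eligible: A, B, E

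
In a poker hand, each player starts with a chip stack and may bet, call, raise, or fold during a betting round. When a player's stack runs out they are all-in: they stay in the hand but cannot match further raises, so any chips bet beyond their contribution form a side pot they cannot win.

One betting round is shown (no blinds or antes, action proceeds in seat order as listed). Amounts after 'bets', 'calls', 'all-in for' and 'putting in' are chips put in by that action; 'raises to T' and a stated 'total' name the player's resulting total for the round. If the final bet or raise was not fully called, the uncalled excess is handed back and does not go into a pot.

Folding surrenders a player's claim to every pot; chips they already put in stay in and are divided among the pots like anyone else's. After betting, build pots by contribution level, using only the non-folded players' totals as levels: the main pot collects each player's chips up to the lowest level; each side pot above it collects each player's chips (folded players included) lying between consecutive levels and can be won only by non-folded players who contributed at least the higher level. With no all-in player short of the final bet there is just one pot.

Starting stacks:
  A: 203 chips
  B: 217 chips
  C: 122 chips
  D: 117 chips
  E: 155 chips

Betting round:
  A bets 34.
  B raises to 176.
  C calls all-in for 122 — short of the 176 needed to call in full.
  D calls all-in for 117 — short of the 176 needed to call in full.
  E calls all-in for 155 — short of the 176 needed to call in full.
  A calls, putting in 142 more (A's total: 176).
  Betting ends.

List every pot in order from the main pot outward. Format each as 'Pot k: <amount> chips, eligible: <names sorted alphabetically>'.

Pot 1: 585 chips, eligible: A, B, C, D, E
Pot 2: 20 chips, eligible: A, B, C, E
Pot 3: 99 chips, eligible: A, B, E
Pot 4: 42 chips, eligible: A, B

Derivation:
Contributions: A=176, B=176, C=122, D=117, E=155
Pot levels (distinct totals of non-folded players): 117, 122, 155, 176
Layer 1-117: 117 each from A, B, C, D, E = 117*5 = 585 chips; eligible A, B, C, D, E
Layer 118-122: 5 each from A, B, C, E = 5*4 = 20 chips; eligible A, B, C, E
Layer 123-155: 33 each from A, B, E = 33*3 = 99 chips; eligible A, B, E
Layer 156-176: 21 each from A, B = 21*2 = 42 chips; eligible A, B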